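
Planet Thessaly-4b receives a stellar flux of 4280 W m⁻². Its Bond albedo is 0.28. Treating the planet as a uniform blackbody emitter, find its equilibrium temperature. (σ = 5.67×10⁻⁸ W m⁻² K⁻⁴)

T_eq ≈ 341 K

Energy balance: absorbed = emitted ⇒ πR²·S(1−A) = 4πR²·σT_eq⁴, so T_eq⁴ = S(1−A)/(4σ).
T_eq = [4280 × 0.72 / (4 × 5.67×10⁻⁸)]^(1/4) = (1.36×10¹⁰)^(1/4) = 341 K.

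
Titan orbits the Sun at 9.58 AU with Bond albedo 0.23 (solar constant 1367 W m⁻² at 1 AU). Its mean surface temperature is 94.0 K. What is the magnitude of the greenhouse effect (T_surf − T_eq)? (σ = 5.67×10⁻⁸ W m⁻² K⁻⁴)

ΔT ≈ 9.7 K

S = 1367/9.58² = 14.89 W m⁻².
T_eq = [S(1−A)/(4σ)]^(1/4) = [14.89×0.77/(4×5.67×10⁻⁸)]^(1/4) = 84.3 K.
ΔT = T_surf − T_eq = 94 − 84.3.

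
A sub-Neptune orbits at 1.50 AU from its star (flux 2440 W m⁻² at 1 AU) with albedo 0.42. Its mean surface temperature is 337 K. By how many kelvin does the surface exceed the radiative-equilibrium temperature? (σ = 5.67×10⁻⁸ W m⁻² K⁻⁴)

S = 2440/1.50² = 1084 W m⁻².
T_eq = [S(1−A)/(4σ)]^(1/4) = [1084×0.58/(4×5.67×10⁻⁸)]^(1/4) = 229.5 K.
ΔT = T_surf − T_eq = 337 − 229.5.

ΔT ≈ 107.5 K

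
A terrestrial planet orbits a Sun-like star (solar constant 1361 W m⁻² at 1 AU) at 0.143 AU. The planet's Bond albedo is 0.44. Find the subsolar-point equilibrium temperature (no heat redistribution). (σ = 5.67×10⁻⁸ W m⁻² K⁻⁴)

T_ss ≈ 900 K

Flux at 0.143 AU: S = 1361/0.143² = 6.66×10⁴ W m⁻².
At the subsolar point the surface absorbs S(1−A) and emits σT⁴ per unit area — no factor of 4, since only the local patch is in balance.
T = [6.66×10⁴ × 0.56 / 5.67×10⁻⁸]^(1/4) = (6.57×10¹¹)^(1/4) = 900 K.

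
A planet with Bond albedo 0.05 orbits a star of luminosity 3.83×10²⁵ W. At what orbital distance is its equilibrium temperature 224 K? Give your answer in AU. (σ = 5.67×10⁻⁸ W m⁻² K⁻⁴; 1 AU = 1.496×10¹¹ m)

d ≈ 0.476 AU

From T_eq⁴ = L(1−A)/(16πσd²): d = √[L(1−A)/(16πσT_eq⁴)].
d = √[3.83×10²⁵ × 0.95 / (16π × 5.67×10⁻⁸ × (224)⁴)] = 7.12×10¹⁰ m = 0.476 AU.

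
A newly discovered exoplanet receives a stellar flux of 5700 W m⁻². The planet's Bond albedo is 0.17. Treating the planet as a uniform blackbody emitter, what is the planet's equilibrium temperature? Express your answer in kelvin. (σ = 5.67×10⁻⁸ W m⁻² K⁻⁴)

T_eq ≈ 380 K

Energy balance: absorbed = emitted ⇒ πR²·S(1−A) = 4πR²·σT_eq⁴, so T_eq⁴ = S(1−A)/(4σ).
T_eq = [5700 × 0.83 / (4 × 5.67×10⁻⁸)]^(1/4) = (2.09×10¹⁰)^(1/4) = 380 K.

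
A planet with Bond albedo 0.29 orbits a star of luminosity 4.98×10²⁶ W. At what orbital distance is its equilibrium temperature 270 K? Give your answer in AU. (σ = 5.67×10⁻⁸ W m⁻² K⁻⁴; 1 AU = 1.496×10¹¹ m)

d ≈ 1.02 AU

From T_eq⁴ = L(1−A)/(16πσd²): d = √[L(1−A)/(16πσT_eq⁴)].
d = √[4.98×10²⁶ × 0.71 / (16π × 5.67×10⁻⁸ × (270)⁴)] = 1.53×10¹¹ m = 1.02 AU.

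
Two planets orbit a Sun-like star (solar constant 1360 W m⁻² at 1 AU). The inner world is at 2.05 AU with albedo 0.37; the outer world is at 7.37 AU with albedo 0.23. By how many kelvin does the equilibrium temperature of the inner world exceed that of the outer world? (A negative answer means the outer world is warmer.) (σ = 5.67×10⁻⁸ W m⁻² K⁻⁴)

T_eq = [S₀(1−A)/(4σd²)]^(1/4), so T ∝ (1−A)^(1/4) / √d.
T₁ = [1360×0.63/(4×5.67×10⁻⁸×2.05²)]^(1/4) = 173.15 K.
T₂ = [1360×0.77/(4×5.67×10⁻⁸×7.37²)]^(1/4) = 96.02 K.

ΔT ≈ 77.1 K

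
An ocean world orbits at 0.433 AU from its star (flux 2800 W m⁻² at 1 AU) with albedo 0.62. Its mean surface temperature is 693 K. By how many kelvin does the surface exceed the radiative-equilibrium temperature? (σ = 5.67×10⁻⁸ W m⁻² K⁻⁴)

ΔT ≈ 295.3 K

S = 2800/0.433² = 1.493×10⁴ W m⁻².
T_eq = [S(1−A)/(4σ)]^(1/4) = [1.493×10⁴×0.38/(4×5.67×10⁻⁸)]^(1/4) = 397.7 K.
ΔT = T_surf − T_eq = 693 − 397.7.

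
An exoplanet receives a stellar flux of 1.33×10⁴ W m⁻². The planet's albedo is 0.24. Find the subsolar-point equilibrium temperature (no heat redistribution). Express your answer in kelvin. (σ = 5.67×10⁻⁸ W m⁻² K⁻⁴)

T_ss ≈ 650 K

At the subsolar point the surface absorbs S(1−A) and emits σT⁴ per unit area — no factor of 4, since only the local patch is in balance.
T = [1.33×10⁴ × 0.76 / 5.67×10⁻⁸]^(1/4) = (1.78×10¹¹)^(1/4) = 650 K.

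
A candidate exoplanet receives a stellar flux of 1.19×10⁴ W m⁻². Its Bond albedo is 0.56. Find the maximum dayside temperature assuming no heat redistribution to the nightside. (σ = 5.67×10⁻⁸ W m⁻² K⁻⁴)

T_ss ≈ 551 K

With no redistribution each surface element balances locally: S(1−A) = σT⁴.
T = [1.19×10⁴ × 0.44 / 5.67×10⁻⁸]^(1/4) = (9.23×10¹⁰)^(1/4) = 551 K.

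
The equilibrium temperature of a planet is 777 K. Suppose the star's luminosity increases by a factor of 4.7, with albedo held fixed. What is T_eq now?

T_eq ∝ L^(1/4) · d^(−1/2).
T′ = 777 × 4.7^(1/4) = 1140 K.

T_eq ≈ 1140 K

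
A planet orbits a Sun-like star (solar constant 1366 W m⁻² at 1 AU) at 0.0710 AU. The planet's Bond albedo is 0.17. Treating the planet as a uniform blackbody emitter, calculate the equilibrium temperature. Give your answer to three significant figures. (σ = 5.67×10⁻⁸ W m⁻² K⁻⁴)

Flux at 0.0710 AU: S = 1366/0.0710² = 2.71×10⁵ W m⁻².
Energy balance: absorbed = emitted ⇒ πR²·S(1−A) = 4πR²·σT_eq⁴, so T_eq⁴ = S(1−A)/(4σ).
T_eq = [2.71×10⁵ × 0.83 / (4 × 5.67×10⁻⁸)]^(1/4) = (9.92×10¹¹)^(1/4) = 998 K.

T_eq ≈ 998 K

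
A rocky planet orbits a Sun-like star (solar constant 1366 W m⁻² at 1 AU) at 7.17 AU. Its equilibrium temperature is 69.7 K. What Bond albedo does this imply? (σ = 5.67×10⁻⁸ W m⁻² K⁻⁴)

Flux at 7.17 AU: S = 1366/7.17² = 26.6 W m⁻².
From T_eq⁴ = S(1−A)/(4σ): 1−A = 4σT_eq⁴/S.
1−A = 4 × 5.67×10⁻⁸ × (69.7)⁴ / 26.6 = 0.201.

A ≈ 0.80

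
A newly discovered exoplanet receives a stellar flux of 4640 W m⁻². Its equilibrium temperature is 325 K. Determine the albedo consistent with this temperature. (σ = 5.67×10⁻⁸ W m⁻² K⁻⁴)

A ≈ 0.45

From T_eq⁴ = S(1−A)/(4σ): 1−A = 4σT_eq⁴/S.
1−A = 4 × 5.67×10⁻⁸ × (325)⁴ / 4640 = 0.545.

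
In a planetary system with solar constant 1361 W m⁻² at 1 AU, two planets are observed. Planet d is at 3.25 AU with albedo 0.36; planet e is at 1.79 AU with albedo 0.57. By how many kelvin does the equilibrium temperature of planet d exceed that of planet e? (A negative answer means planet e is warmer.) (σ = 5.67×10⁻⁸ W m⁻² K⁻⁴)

ΔT ≈ -30.4 K

T_eq = [S₀(1−A)/(4σd²)]^(1/4), so T ∝ (1−A)^(1/4) / √d.
T₁ = [1361×0.64/(4×5.67×10⁻⁸×3.25²)]^(1/4) = 138.09 K.
T₂ = [1361×0.43/(4×5.67×10⁻⁸×1.79²)]^(1/4) = 168.46 K.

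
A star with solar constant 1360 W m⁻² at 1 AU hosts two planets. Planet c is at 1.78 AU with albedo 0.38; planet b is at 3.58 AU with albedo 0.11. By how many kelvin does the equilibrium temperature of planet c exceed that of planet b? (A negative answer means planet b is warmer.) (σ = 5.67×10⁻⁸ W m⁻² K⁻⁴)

T_eq = [S₀(1−A)/(4σd²)]^(1/4), so T ∝ (1−A)^(1/4) / √d.
T₁ = [1360×0.62/(4×5.67×10⁻⁸×1.78²)]^(1/4) = 185.08 K.
T₂ = [1360×0.89/(4×5.67×10⁻⁸×3.58²)]^(1/4) = 142.85 K.

ΔT ≈ 42.2 K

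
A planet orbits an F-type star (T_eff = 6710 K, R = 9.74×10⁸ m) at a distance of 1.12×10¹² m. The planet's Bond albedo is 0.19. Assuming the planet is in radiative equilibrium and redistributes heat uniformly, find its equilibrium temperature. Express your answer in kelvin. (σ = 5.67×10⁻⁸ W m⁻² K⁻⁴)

L = 4πR_⋆²σT_⋆⁴ = 4π(9.74×10⁸)² × 5.67×10⁻⁸ × (6710)⁴ = 1.37×10²⁷ W.
S = L/(4πd²) = 86.9 W m⁻².
Energy balance: absorbed = emitted ⇒ πR²·S(1−A) = 4πR²·σT_eq⁴, so T_eq⁴ = S(1−A)/(4σ).
T_eq = [86.9 × 0.81 / (4 × 5.67×10⁻⁸)]^(1/4) = (3.10×10⁸)^(1/4) = 133 K.

T_eq ≈ 133 K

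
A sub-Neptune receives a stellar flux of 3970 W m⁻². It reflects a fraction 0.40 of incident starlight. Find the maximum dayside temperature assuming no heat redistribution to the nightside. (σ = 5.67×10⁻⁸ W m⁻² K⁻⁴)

With no redistribution each surface element balances locally: S(1−A) = σT⁴.
T = [3970 × 0.60 / 5.67×10⁻⁸]^(1/4) = (4.20×10¹⁰)^(1/4) = 453 K.

T_ss ≈ 453 K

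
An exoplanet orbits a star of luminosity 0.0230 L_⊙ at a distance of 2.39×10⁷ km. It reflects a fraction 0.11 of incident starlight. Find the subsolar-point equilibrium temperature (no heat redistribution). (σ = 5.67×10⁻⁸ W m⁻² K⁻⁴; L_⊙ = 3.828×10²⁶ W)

d = 2.39×10⁷ km = 2.39×10¹⁰ m.
L = 0.0230 × 3.828×10²⁶ = 8.80×10²⁴ W.
Flux: S = L/(4πd²) = 8.80×10²⁴/(4π×(2.39×10¹⁰)²) = 1230 W m⁻².
At the subsolar point the surface absorbs S(1−A) and emits σT⁴ per unit area — no factor of 4, since only the local patch is in balance.
T = [1230 × 0.89 / 5.67×10⁻⁸]^(1/4) = (1.93×10¹⁰)^(1/4) = 372 K.

T_ss ≈ 372 K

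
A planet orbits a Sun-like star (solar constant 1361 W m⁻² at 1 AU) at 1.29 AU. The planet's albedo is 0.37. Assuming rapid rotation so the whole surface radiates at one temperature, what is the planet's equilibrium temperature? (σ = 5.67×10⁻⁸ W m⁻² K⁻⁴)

Flux at 1.29 AU: S = 1361/1.29² = 818 W m⁻².
Energy balance: absorbed = emitted ⇒ πR²·S(1−A) = 4πR²·σT_eq⁴, so T_eq⁴ = S(1−A)/(4σ).
T_eq = [818 × 0.63 / (4 × 5.67×10⁻⁸)]^(1/4) = (2.27×10⁹)^(1/4) = 218 K.

T_eq ≈ 218 K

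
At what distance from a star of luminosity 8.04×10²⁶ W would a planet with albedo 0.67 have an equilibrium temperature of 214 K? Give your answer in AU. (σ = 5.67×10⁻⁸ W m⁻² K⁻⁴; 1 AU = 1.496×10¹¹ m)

d ≈ 1.41 AU

From T_eq⁴ = L(1−A)/(16πσd²): d = √[L(1−A)/(16πσT_eq⁴)].
d = √[8.04×10²⁶ × 0.33 / (16π × 5.67×10⁻⁸ × (214)⁴)] = 2.11×10¹¹ m = 1.41 AU.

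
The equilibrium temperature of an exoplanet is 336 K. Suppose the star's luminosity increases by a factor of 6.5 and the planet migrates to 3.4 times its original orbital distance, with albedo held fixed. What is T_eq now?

T_eq ∝ L^(1/4) · d^(−1/2).
T′ = 336 × 6.5^(1/4) / 3.4^(1/2) = 291 K.

T_eq ≈ 291 K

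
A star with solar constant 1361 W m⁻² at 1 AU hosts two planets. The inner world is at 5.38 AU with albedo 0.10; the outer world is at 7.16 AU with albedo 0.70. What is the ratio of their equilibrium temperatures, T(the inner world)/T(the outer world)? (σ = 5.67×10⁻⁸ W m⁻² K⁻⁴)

T₁/T₂ ≈ 1.518

T_eq = [S₀(1−A)/(4σd²)]^(1/4), so T ∝ (1−A)^(1/4) / √d.
T₁ = [1361×0.90/(4×5.67×10⁻⁸×5.38²)]^(1/4) = 116.88 K.
T₂ = [1361×0.30/(4×5.67×10⁻⁸×7.16²)]^(1/4) = 76.98 K.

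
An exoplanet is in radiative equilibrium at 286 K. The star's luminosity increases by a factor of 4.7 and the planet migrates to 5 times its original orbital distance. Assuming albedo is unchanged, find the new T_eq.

T_eq ∝ L^(1/4) · d^(−1/2).
T′ = 286 × 4.7^(1/4) / 5^(1/2) = 188 K.

T_eq ≈ 188 K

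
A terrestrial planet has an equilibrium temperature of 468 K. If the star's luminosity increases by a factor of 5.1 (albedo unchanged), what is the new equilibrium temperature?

T_eq ∝ L^(1/4) · d^(−1/2).
T′ = 468 × 5.1^(1/4) = 703 K.

T_eq ≈ 703 K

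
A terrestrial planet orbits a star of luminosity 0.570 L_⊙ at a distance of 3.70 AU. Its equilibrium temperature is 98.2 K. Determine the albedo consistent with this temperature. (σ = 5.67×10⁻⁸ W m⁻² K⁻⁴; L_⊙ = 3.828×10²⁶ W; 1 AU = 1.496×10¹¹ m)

d = 3.70 AU = 5.54×10¹¹ m.
L = 0.570 × 3.828×10²⁶ = 2.18×10²⁶ W.
Flux: S = L/(4πd²) = 2.18×10²⁶/(4π×(5.54×10¹¹)²) = 56.7 W m⁻².
From T_eq⁴ = S(1−A)/(4σ): 1−A = 4σT_eq⁴/S.
1−A = 4 × 5.67×10⁻⁸ × (98.2)⁴ / 56.7 = 0.372.

A ≈ 0.63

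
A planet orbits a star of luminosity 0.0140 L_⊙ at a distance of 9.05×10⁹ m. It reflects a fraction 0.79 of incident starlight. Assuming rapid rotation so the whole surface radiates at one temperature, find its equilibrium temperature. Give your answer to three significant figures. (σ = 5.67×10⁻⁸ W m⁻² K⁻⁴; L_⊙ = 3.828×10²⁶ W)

L = 0.0140 × 3.828×10²⁶ = 5.36×10²⁴ W.
Flux: S = L/(4πd²) = 5.36×10²⁴/(4π×(9.05×10⁹)²) = 5210 W m⁻².
Energy balance: absorbed = emitted ⇒ πR²·S(1−A) = 4πR²·σT_eq⁴, so T_eq⁴ = S(1−A)/(4σ).
T_eq = [5210 × 0.21 / (4 × 5.67×10⁻⁸)]^(1/4) = (4.82×10⁹)^(1/4) = 264 K.

T_eq ≈ 264 K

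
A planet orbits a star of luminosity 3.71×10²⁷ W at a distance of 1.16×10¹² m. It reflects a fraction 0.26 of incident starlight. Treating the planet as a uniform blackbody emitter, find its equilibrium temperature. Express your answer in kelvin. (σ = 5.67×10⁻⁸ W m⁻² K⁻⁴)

T_eq ≈ 164 K

Flux: S = L/(4πd²) = 3.71×10²⁷/(4π×(1.16×10¹²)²) = 219 W m⁻².
Energy balance: absorbed = emitted ⇒ πR²·S(1−A) = 4πR²·σT_eq⁴, so T_eq⁴ = S(1−A)/(4σ).
T_eq = [219 × 0.74 / (4 × 5.67×10⁻⁸)]^(1/4) = (7.16×10⁸)^(1/4) = 164 K.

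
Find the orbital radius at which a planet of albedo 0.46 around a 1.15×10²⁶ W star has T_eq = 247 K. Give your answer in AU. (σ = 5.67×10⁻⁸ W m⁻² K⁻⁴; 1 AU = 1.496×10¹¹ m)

d ≈ 0.511 AU

From T_eq⁴ = L(1−A)/(16πσd²): d = √[L(1−A)/(16πσT_eq⁴)].
d = √[1.15×10²⁶ × 0.54 / (16π × 5.67×10⁻⁸ × (247)⁴)] = 7.65×10¹⁰ m = 0.511 AU.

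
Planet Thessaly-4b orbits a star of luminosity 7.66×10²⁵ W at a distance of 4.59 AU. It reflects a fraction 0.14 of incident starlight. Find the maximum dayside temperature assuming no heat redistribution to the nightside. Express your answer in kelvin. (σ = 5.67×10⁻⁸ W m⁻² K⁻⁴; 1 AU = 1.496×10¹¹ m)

d = 4.59 AU = 6.87×10¹¹ m.
Flux: S = L/(4πd²) = 7.66×10²⁵/(4π×(6.87×10¹¹)²) = 12.9 W m⁻².
With no redistribution each surface element balances locally: S(1−A) = σT⁴.
T = [12.9 × 0.86 / 5.67×10⁻⁸]^(1/4) = (1.96×10⁸)^(1/4) = 118 K.

T_ss ≈ 118 K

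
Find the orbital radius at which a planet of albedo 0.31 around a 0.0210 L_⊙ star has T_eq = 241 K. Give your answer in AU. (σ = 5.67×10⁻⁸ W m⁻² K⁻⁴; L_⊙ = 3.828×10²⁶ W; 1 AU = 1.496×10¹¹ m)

L = 0.0210 × 3.828×10²⁶ = 8.04×10²⁴ W.
From T_eq⁴ = L(1−A)/(16πσd²): d = √[L(1−A)/(16πσT_eq⁴)].
d = √[8.04×10²⁴ × 0.69 / (16π × 5.67×10⁻⁸ × (241)⁴)] = 2.40×10¹⁰ m = 0.161 AU.

d ≈ 0.161 AU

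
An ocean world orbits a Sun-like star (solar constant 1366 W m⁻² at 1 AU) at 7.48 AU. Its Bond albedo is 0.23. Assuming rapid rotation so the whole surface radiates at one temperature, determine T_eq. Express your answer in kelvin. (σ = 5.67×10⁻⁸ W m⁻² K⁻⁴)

T_eq ≈ 95.4 K

Flux at 7.48 AU: S = 1366/7.48² = 24.4 W m⁻².
Energy balance: absorbed = emitted ⇒ πR²·S(1−A) = 4πR²·σT_eq⁴, so T_eq⁴ = S(1−A)/(4σ).
T_eq = [24.4 × 0.77 / (4 × 5.67×10⁻⁸)]^(1/4) = (8.29×10⁷)^(1/4) = 95.4 K.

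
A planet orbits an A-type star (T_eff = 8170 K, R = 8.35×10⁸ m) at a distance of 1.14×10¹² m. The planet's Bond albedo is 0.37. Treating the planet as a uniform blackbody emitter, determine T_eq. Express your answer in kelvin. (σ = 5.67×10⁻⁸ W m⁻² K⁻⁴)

L = 4πR_⋆²σT_⋆⁴ = 4π(8.35×10⁸)² × 5.67×10⁻⁸ × (8170)⁴ = 2.21×10²⁷ W.
S = L/(4πd²) = 136 W m⁻².
Energy balance: absorbed = emitted ⇒ πR²·S(1−A) = 4πR²·σT_eq⁴, so T_eq⁴ = S(1−A)/(4σ).
T_eq = [136 × 0.63 / (4 × 5.67×10⁻⁸)]^(1/4) = (3.76×10⁸)^(1/4) = 139 K.

T_eq ≈ 139 K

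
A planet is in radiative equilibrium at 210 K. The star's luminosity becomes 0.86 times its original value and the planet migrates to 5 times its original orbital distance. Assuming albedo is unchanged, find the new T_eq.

T_eq ≈ 90.4 K

T_eq ∝ L^(1/4) · d^(−1/2).
T′ = 210 × 0.86^(1/4) / 5^(1/2) = 90.4 K.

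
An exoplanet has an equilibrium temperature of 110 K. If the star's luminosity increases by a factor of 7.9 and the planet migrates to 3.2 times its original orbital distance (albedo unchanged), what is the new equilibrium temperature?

T_eq ≈ 103 K

T_eq ∝ L^(1/4) · d^(−1/2).
T′ = 110 × 7.9^(1/4) / 3.2^(1/2) = 103 K.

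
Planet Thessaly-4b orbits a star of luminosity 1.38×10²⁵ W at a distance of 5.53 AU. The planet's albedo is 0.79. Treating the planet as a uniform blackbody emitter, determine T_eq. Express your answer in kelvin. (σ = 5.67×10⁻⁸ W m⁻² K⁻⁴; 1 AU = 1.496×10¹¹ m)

d = 5.53 AU = 8.27×10¹¹ m.
Flux: S = L/(4πd²) = 1.38×10²⁵/(4π×(8.27×10¹¹)²) = 1.60 W m⁻².
Energy balance: absorbed = emitted ⇒ πR²·S(1−A) = 4πR²·σT_eq⁴, so T_eq⁴ = S(1−A)/(4σ).
T_eq = [1.60 × 0.21 / (4 × 5.67×10⁻⁸)]^(1/4) = (1.49×10⁶)^(1/4) = 34.9 K.

T_eq ≈ 34.9 K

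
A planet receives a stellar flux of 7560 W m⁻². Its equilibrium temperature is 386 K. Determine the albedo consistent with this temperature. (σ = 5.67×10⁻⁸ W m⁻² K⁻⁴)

A ≈ 0.33

From T_eq⁴ = S(1−A)/(4σ): 1−A = 4σT_eq⁴/S.
1−A = 4 × 5.67×10⁻⁸ × (386)⁴ / 7560 = 0.666.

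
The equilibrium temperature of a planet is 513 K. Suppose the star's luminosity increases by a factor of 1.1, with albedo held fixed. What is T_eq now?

T_eq ∝ L^(1/4) · d^(−1/2).
T′ = 513 × 1.1^(1/4) = 525 K.

T_eq ≈ 525 K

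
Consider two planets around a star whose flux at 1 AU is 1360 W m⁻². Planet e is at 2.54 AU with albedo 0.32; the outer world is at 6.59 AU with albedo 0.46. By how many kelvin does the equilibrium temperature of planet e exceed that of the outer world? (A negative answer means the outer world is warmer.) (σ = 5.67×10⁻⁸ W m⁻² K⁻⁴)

ΔT ≈ 65.6 K

T_eq = [S₀(1−A)/(4σd²)]^(1/4), so T ∝ (1−A)^(1/4) / √d.
T₁ = [1360×0.68/(4×5.67×10⁻⁸×2.54²)]^(1/4) = 158.56 K.
T₂ = [1360×0.54/(4×5.67×10⁻⁸×6.59²)]^(1/4) = 92.92 K.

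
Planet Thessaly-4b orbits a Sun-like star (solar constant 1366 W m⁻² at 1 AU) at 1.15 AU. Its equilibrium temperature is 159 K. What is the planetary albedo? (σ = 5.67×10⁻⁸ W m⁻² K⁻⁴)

Flux at 1.15 AU: S = 1366/1.15² = 1030 W m⁻².
From T_eq⁴ = S(1−A)/(4σ): 1−A = 4σT_eq⁴/S.
1−A = 4 × 5.67×10⁻⁸ × (159)⁴ / 1030 = 0.140.

A ≈ 0.86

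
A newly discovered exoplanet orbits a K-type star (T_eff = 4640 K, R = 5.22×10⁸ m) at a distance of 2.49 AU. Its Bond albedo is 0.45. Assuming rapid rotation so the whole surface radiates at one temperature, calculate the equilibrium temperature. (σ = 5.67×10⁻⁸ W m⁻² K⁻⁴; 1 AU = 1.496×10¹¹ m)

T_eq ≈ 106 K

d = 2.49 AU = 3.73×10¹¹ m.
L = 4πR_⋆²σT_⋆⁴ = 4π(5.22×10⁸)² × 5.67×10⁻⁸ × (4640)⁴ = 9.00×10²⁵ W.
S = L/(4πd²) = 51.6 W m⁻².
Energy balance: absorbed = emitted ⇒ πR²·S(1−A) = 4πR²·σT_eq⁴, so T_eq⁴ = S(1−A)/(4σ).
T_eq = [51.6 × 0.55 / (4 × 5.67×10⁻⁸)]^(1/4) = (1.25×10⁸)^(1/4) = 106 K.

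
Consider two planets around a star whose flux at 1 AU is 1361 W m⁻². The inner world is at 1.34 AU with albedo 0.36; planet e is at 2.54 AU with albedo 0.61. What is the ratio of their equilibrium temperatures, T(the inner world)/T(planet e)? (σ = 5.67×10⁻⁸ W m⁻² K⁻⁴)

T_eq = [S₀(1−A)/(4σd²)]^(1/4), so T ∝ (1−A)^(1/4) / √d.
T₁ = [1361×0.64/(4×5.67×10⁻⁸×1.34²)]^(1/4) = 215.05 K.
T₂ = [1361×0.39/(4×5.67×10⁻⁸×2.54²)]^(1/4) = 138.01 K.

T₁/T₂ ≈ 1.558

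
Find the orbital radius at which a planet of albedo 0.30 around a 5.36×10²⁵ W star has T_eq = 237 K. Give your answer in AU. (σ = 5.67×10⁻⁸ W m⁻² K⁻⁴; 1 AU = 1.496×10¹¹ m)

From T_eq⁴ = L(1−A)/(16πσd²): d = √[L(1−A)/(16πσT_eq⁴)].
d = √[5.36×10²⁵ × 0.70 / (16π × 5.67×10⁻⁸ × (237)⁴)] = 6.46×10¹⁰ m = 0.432 AU.

d ≈ 0.432 AU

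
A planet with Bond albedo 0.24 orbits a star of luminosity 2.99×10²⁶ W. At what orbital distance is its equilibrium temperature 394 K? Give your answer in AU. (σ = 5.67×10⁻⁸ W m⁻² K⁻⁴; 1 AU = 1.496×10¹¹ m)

d ≈ 0.384 AU

From T_eq⁴ = L(1−A)/(16πσd²): d = √[L(1−A)/(16πσT_eq⁴)].
d = √[2.99×10²⁶ × 0.76 / (16π × 5.67×10⁻⁸ × (394)⁴)] = 5.75×10¹⁰ m = 0.384 AU.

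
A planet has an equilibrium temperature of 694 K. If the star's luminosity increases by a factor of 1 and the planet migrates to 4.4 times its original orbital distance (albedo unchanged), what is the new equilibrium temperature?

T_eq ≈ 331 K

T_eq ∝ L^(1/4) · d^(−1/2).
T′ = 694 × 1^(1/4) / 4.4^(1/2) = 331 K.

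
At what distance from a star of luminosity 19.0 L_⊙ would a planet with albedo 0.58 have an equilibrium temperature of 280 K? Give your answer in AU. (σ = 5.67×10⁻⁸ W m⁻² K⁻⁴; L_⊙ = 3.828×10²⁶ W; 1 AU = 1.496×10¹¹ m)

d ≈ 2.79 AU

L = 19.0 × 3.828×10²⁶ = 7.27×10²⁷ W.
From T_eq⁴ = L(1−A)/(16πσd²): d = √[L(1−A)/(16πσT_eq⁴)].
d = √[7.27×10²⁷ × 0.42 / (16π × 5.67×10⁻⁸ × (280)⁴)] = 4.18×10¹¹ m = 2.79 AU.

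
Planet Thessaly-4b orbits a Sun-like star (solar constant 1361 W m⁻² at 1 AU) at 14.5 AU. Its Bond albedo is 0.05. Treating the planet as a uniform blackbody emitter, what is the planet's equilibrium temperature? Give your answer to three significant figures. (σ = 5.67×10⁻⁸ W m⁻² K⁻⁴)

Flux at 14.5 AU: S = 1361/14.5² = 6.47 W m⁻².
Energy balance: absorbed = emitted ⇒ πR²·S(1−A) = 4πR²·σT_eq⁴, so T_eq⁴ = S(1−A)/(4σ).
T_eq = [6.47 × 0.95 / (4 × 5.67×10⁻⁸)]^(1/4) = (2.71×10⁷)^(1/4) = 72.2 K.

T_eq ≈ 72.2 K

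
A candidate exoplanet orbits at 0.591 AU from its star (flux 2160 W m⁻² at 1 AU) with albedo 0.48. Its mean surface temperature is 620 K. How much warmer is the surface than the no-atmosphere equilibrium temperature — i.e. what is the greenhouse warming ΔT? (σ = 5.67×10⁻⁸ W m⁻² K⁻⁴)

ΔT ≈ 274.9 K

S = 2160/0.591² = 6184 W m⁻².
T_eq = [S(1−A)/(4σ)]^(1/4) = [6184×0.52/(4×5.67×10⁻⁸)]^(1/4) = 345.1 K.
ΔT = T_surf − T_eq = 620 − 345.1.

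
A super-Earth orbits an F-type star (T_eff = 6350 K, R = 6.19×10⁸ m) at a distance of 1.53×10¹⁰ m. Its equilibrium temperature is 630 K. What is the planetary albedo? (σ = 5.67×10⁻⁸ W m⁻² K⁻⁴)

A ≈ 0.76

L = 4πR_⋆²σT_⋆⁴ = 4π(6.19×10⁸)² × 5.67×10⁻⁸ × (6350)⁴ = 4.44×10²⁶ W.
S = L/(4πd²) = 1.51×10⁵ W m⁻².
From T_eq⁴ = S(1−A)/(4σ): 1−A = 4σT_eq⁴/S.
1−A = 4 × 5.67×10⁻⁸ × (630)⁴ / 1.51×10⁵ = 0.237.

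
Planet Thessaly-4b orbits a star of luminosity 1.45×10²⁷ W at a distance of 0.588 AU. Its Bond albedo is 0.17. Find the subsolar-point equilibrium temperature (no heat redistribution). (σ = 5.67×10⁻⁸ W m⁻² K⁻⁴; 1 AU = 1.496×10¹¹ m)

T_ss ≈ 684 K

d = 0.588 AU = 8.80×10¹⁰ m.
Flux: S = L/(4πd²) = 1.45×10²⁷/(4π×(8.80×10¹⁰)²) = 1.49×10⁴ W m⁻².
At the subsolar point the surface absorbs S(1−A) and emits σT⁴ per unit area — no factor of 4, since only the local patch is in balance.
T = [1.49×10⁴ × 0.83 / 5.67×10⁻⁸]^(1/4) = (2.18×10¹¹)^(1/4) = 684 K.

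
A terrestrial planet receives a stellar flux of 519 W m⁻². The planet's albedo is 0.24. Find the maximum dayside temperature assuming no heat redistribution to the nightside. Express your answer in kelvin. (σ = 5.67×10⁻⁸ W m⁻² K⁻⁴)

T_ss ≈ 289 K

With no redistribution each surface element balances locally: S(1−A) = σT⁴.
T = [519 × 0.76 / 5.67×10⁻⁸]^(1/4) = (6.96×10⁹)^(1/4) = 289 K.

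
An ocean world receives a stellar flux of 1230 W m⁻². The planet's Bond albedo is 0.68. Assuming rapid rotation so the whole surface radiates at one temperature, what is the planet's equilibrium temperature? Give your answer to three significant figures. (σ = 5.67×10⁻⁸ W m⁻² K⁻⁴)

Energy balance: absorbed = emitted ⇒ πR²·S(1−A) = 4πR²·σT_eq⁴, so T_eq⁴ = S(1−A)/(4σ).
T_eq = [1230 × 0.32 / (4 × 5.67×10⁻⁸)]^(1/4) = (1.74×10⁹)^(1/4) = 204 K.

T_eq ≈ 204 K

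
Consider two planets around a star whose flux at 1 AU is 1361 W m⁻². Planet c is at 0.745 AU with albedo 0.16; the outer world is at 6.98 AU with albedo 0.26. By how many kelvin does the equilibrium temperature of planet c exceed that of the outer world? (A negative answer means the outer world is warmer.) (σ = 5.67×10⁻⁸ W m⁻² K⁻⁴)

ΔT ≈ 211.0 K

T_eq = [S₀(1−A)/(4σd²)]^(1/4), so T ∝ (1−A)^(1/4) / √d.
T₁ = [1361×0.84/(4×5.67×10⁻⁸×0.745²)]^(1/4) = 308.71 K.
T₂ = [1361×0.74/(4×5.67×10⁻⁸×6.98²)]^(1/4) = 97.71 K.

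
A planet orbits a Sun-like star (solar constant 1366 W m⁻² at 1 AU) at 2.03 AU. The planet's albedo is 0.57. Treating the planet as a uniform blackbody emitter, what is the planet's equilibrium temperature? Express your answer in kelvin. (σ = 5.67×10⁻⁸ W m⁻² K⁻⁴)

T_eq ≈ 158 K

Flux at 2.03 AU: S = 1366/2.03² = 331 W m⁻².
Energy balance: absorbed = emitted ⇒ πR²·S(1−A) = 4πR²·σT_eq⁴, so T_eq⁴ = S(1−A)/(4σ).
T_eq = [331 × 0.43 / (4 × 5.67×10⁻⁸)]^(1/4) = (6.28×10⁸)^(1/4) = 158 K.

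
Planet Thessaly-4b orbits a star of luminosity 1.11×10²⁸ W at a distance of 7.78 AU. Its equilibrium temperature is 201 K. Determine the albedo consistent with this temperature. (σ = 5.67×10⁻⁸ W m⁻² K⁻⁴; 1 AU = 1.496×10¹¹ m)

A ≈ 0.43

d = 7.78 AU = 1.16×10¹² m.
Flux: S = L/(4πd²) = 1.11×10²⁸/(4π×(1.16×10¹²)²) = 652 W m⁻².
From T_eq⁴ = S(1−A)/(4σ): 1−A = 4σT_eq⁴/S.
1−A = 4 × 5.67×10⁻⁸ × (201)⁴ / 652 = 0.568.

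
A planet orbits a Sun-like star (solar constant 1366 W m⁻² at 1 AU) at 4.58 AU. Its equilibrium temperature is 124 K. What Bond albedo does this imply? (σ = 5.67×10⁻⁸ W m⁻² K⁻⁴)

Flux at 4.58 AU: S = 1366/4.58² = 65.1 W m⁻².
From T_eq⁴ = S(1−A)/(4σ): 1−A = 4σT_eq⁴/S.
1−A = 4 × 5.67×10⁻⁸ × (124)⁴ / 65.1 = 0.823.

A ≈ 0.18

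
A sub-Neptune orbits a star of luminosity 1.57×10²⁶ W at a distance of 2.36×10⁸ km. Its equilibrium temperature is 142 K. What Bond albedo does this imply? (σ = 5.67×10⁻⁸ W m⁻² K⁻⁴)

A ≈ 0.59

d = 2.36×10⁸ km = 2.36×10¹¹ m.
Flux: S = L/(4πd²) = 1.57×10²⁶/(4π×(2.36×10¹¹)²) = 224 W m⁻².
From T_eq⁴ = S(1−A)/(4σ): 1−A = 4σT_eq⁴/S.
1−A = 4 × 5.67×10⁻⁸ × (142)⁴ / 224 = 0.411.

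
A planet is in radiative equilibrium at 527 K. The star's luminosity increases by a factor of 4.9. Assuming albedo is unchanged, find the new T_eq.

T_eq ≈ 784 K

T_eq ∝ L^(1/4) · d^(−1/2).
T′ = 527 × 4.9^(1/4) = 784 K.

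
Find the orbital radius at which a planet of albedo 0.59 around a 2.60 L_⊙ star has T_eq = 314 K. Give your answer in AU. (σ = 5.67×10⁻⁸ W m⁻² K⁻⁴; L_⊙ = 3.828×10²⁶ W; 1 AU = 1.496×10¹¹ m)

L = 2.60 × 3.828×10²⁶ = 9.95×10²⁶ W.
From T_eq⁴ = L(1−A)/(16πσd²): d = √[L(1−A)/(16πσT_eq⁴)].
d = √[9.95×10²⁶ × 0.41 / (16π × 5.67×10⁻⁸ × (314)⁴)] = 1.21×10¹¹ m = 0.811 AU.

d ≈ 0.811 AU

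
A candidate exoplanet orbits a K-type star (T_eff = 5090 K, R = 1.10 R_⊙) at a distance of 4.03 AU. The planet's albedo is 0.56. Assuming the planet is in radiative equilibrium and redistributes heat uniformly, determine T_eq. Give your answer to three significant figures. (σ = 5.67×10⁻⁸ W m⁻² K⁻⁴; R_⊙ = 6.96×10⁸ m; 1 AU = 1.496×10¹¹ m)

R_⋆ = 1.10 × 6.96×10⁸ = 7.66×10⁸ m.
d = 4.03 AU = 6.03×10¹¹ m.
L = 4πR_⋆²σT_⋆⁴ = 4π(7.66×10⁸)² × 5.67×10⁻⁸ × (5090)⁴ = 2.80×10²⁶ W.
S = L/(4πd²) = 61.4 W m⁻².
Energy balance: absorbed = emitted ⇒ πR²·S(1−A) = 4πR²·σT_eq⁴, so T_eq⁴ = S(1−A)/(4σ).
T_eq = [61.4 × 0.44 / (4 × 5.67×10⁻⁸)]^(1/4) = (1.19×10⁸)^(1/4) = 104 K.

T_eq ≈ 104 K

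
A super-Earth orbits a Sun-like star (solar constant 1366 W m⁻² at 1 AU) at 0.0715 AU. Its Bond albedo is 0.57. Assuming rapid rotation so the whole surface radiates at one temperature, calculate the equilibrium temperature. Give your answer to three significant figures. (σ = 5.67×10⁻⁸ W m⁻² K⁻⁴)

Flux at 0.0715 AU: S = 1366/0.0715² = 2.67×10⁵ W m⁻².
Energy balance: absorbed = emitted ⇒ πR²·S(1−A) = 4πR²·σT_eq⁴, so T_eq⁴ = S(1−A)/(4σ).
T_eq = [2.67×10⁵ × 0.43 / (4 × 5.67×10⁻⁸)]^(1/4) = (5.07×10¹¹)^(1/4) = 844 K.

T_eq ≈ 844 K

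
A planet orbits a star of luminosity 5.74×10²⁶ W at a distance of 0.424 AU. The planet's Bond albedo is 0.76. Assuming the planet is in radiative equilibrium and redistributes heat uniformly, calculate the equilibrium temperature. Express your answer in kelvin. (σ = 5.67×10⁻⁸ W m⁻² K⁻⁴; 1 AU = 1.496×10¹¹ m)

d = 0.424 AU = 6.34×10¹⁰ m.
Flux: S = L/(4πd²) = 5.74×10²⁶/(4π×(6.34×10¹⁰)²) = 1.14×10⁴ W m⁻².
Energy balance: absorbed = emitted ⇒ πR²·S(1−A) = 4πR²·σT_eq⁴, so T_eq⁴ = S(1−A)/(4σ).
T_eq = [1.14×10⁴ × 0.24 / (4 × 5.67×10⁻⁸)]^(1/4) = (1.20×10¹⁰)^(1/4) = 331 K.

T_eq ≈ 331 K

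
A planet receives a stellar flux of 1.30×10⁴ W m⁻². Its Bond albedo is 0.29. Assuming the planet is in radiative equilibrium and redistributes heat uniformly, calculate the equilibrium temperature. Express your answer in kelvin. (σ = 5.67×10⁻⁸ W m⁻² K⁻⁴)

Energy balance: absorbed = emitted ⇒ πR²·S(1−A) = 4πR²·σT_eq⁴, so T_eq⁴ = S(1−A)/(4σ).
T_eq = [1.30×10⁴ × 0.71 / (4 × 5.67×10⁻⁸)]^(1/4) = (4.07×10¹⁰)^(1/4) = 449 K.

T_eq ≈ 449 K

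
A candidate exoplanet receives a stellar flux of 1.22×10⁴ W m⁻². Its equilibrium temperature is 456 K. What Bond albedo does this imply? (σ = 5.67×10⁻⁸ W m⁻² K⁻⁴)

A ≈ 0.20

From T_eq⁴ = S(1−A)/(4σ): 1−A = 4σT_eq⁴/S.
1−A = 4 × 5.67×10⁻⁸ × (456)⁴ / 1.22×10⁴ = 0.804.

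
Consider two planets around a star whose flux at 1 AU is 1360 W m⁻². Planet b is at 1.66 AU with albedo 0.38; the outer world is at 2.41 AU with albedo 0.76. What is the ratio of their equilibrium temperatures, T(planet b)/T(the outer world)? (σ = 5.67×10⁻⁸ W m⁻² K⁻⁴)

T₁/T₂ ≈ 1.528

T_eq = [S₀(1−A)/(4σd²)]^(1/4), so T ∝ (1−A)^(1/4) / √d.
T₁ = [1360×0.62/(4×5.67×10⁻⁸×1.66²)]^(1/4) = 191.65 K.
T₂ = [1360×0.24/(4×5.67×10⁻⁸×2.41²)]^(1/4) = 125.46 K.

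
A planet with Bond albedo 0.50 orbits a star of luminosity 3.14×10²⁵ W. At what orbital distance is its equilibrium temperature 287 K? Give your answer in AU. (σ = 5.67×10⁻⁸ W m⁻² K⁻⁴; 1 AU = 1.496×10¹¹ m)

From T_eq⁴ = L(1−A)/(16πσd²): d = √[L(1−A)/(16πσT_eq⁴)].
d = √[3.14×10²⁵ × 0.50 / (16π × 5.67×10⁻⁸ × (287)⁴)] = 2.85×10¹⁰ m = 0.190 AU.

d ≈ 0.190 AU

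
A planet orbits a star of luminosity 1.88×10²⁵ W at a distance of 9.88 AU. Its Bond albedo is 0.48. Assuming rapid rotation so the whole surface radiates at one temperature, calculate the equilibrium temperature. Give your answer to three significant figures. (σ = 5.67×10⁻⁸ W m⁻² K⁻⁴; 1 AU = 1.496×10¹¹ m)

d = 9.88 AU = 1.48×10¹² m.
Flux: S = L/(4πd²) = 1.88×10²⁵/(4π×(1.48×10¹²)²) = 0.685 W m⁻².
Energy balance: absorbed = emitted ⇒ πR²·S(1−A) = 4πR²·σT_eq⁴, so T_eq⁴ = S(1−A)/(4σ).
T_eq = [0.685 × 0.52 / (4 × 5.67×10⁻⁸)]^(1/4) = (1.57×10⁶)^(1/4) = 35.4 K.

T_eq ≈ 35.4 K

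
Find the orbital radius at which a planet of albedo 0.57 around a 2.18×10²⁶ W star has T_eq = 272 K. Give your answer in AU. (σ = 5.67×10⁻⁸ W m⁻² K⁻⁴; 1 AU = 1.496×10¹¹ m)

d ≈ 0.518 AU

From T_eq⁴ = L(1−A)/(16πσd²): d = √[L(1−A)/(16πσT_eq⁴)].
d = √[2.18×10²⁶ × 0.43 / (16π × 5.67×10⁻⁸ × (272)⁴)] = 7.75×10¹⁰ m = 0.518 AU.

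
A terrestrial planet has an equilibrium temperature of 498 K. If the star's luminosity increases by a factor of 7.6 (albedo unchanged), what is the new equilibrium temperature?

T_eq ≈ 827 K

T_eq ∝ L^(1/4) · d^(−1/2).
T′ = 498 × 7.6^(1/4) = 827 K.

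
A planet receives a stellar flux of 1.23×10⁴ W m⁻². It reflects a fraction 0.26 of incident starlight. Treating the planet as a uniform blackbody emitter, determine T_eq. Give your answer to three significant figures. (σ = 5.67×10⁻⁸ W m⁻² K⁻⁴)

Energy balance: absorbed = emitted ⇒ πR²·S(1−A) = 4πR²·σT_eq⁴, so T_eq⁴ = S(1−A)/(4σ).
T_eq = [1.23×10⁴ × 0.74 / (4 × 5.67×10⁻⁸)]^(1/4) = (4.01×10¹⁰)^(1/4) = 448 K.

T_eq ≈ 448 K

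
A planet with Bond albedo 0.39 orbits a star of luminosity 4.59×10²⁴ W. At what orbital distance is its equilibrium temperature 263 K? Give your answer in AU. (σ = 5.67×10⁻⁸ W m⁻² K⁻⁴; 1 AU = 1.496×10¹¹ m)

d ≈ 0.0958 AU

From T_eq⁴ = L(1−A)/(16πσd²): d = √[L(1−A)/(16πσT_eq⁴)].
d = √[4.59×10²⁴ × 0.61 / (16π × 5.67×10⁻⁸ × (263)⁴)] = 1.43×10¹⁰ m = 0.0958 AU.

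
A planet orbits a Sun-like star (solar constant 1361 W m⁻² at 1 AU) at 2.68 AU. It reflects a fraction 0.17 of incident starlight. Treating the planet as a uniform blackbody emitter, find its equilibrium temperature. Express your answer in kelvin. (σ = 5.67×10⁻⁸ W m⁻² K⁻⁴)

Flux at 2.68 AU: S = 1361/2.68² = 189 W m⁻².
Energy balance: absorbed = emitted ⇒ πR²·S(1−A) = 4πR²·σT_eq⁴, so T_eq⁴ = S(1−A)/(4σ).
T_eq = [189 × 0.83 / (4 × 5.67×10⁻⁸)]^(1/4) = (6.93×10⁸)^(1/4) = 162 K.

T_eq ≈ 162 K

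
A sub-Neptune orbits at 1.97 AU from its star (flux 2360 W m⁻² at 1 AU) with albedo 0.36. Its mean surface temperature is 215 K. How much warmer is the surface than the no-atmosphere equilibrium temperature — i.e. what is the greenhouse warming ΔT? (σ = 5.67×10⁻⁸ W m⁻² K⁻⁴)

ΔT ≈ 11.5 K

S = 2360/1.97² = 608.1 W m⁻².
T_eq = [S(1−A)/(4σ)]^(1/4) = [608.1×0.64/(4×5.67×10⁻⁸)]^(1/4) = 203.5 K.
ΔT = T_surf − T_eq = 215 − 203.5.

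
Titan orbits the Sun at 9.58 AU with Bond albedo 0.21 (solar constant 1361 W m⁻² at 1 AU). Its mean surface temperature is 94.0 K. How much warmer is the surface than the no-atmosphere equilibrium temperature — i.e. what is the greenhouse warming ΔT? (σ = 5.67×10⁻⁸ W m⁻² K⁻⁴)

ΔT ≈ 9.2 K

S = 1361/9.58² = 14.83 W m⁻².
T_eq = [S(1−A)/(4σ)]^(1/4) = [14.83×0.79/(4×5.67×10⁻⁸)]^(1/4) = 84.8 K.
ΔT = T_surf − T_eq = 94 − 84.8.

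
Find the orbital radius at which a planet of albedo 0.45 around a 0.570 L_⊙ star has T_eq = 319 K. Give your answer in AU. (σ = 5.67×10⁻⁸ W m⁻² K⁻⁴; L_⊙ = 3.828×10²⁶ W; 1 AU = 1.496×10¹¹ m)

d ≈ 0.426 AU

L = 0.570 × 3.828×10²⁶ = 2.18×10²⁶ W.
From T_eq⁴ = L(1−A)/(16πσd²): d = √[L(1−A)/(16πσT_eq⁴)].
d = √[2.18×10²⁶ × 0.55 / (16π × 5.67×10⁻⁸ × (319)⁴)] = 6.38×10¹⁰ m = 0.426 AU.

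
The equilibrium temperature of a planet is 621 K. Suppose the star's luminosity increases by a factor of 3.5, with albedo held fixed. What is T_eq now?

T_eq ≈ 849 K

T_eq ∝ L^(1/4) · d^(−1/2).
T′ = 621 × 3.5^(1/4) = 849 K.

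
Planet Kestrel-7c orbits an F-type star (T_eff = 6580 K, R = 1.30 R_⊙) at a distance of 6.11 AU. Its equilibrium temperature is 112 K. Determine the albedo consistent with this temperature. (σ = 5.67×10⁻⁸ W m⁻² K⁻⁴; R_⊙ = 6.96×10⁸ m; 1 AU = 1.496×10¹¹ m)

R_⋆ = 1.30 × 6.96×10⁸ = 9.05×10⁸ m.
d = 6.11 AU = 9.14×10¹¹ m.
L = 4πR_⋆²σT_⋆⁴ = 4π(9.05×10⁸)² × 5.67×10⁻⁸ × (6580)⁴ = 1.09×10²⁷ W.
S = L/(4πd²) = 104 W m⁻².
From T_eq⁴ = S(1−A)/(4σ): 1−A = 4σT_eq⁴/S.
1−A = 4 × 5.67×10⁻⁸ × (112)⁴ / 104 = 0.343.

A ≈ 0.66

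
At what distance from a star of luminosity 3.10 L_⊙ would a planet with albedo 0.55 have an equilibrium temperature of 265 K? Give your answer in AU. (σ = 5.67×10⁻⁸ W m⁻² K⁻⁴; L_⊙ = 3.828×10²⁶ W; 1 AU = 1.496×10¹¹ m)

d ≈ 1.30 AU

L = 3.10 × 3.828×10²⁶ = 1.19×10²⁷ W.
From T_eq⁴ = L(1−A)/(16πσd²): d = √[L(1−A)/(16πσT_eq⁴)].
d = √[1.19×10²⁷ × 0.45 / (16π × 5.67×10⁻⁸ × (265)⁴)] = 1.95×10¹¹ m = 1.30 AU.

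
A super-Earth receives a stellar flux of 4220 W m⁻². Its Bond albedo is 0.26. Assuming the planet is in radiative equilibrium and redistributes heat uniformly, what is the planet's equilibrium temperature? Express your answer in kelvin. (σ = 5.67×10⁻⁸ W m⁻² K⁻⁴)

Energy balance: absorbed = emitted ⇒ πR²·S(1−A) = 4πR²·σT_eq⁴, so T_eq⁴ = S(1−A)/(4σ).
T_eq = [4220 × 0.74 / (4 × 5.67×10⁻⁸)]^(1/4) = (1.38×10¹⁰)^(1/4) = 343 K.

T_eq ≈ 343 K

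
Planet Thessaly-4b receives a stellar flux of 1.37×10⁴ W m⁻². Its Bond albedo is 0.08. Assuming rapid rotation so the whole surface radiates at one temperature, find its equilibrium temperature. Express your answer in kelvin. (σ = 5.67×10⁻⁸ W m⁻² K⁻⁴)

Energy balance: absorbed = emitted ⇒ πR²·S(1−A) = 4πR²·σT_eq⁴, so T_eq⁴ = S(1−A)/(4σ).
T_eq = [1.37×10⁴ × 0.92 / (4 × 5.67×10⁻⁸)]^(1/4) = (5.56×10¹⁰)^(1/4) = 486 K.

T_eq ≈ 486 K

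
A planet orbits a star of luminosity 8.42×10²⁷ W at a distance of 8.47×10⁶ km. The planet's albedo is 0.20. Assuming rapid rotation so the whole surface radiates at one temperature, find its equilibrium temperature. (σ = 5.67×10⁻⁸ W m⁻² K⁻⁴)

d = 8.47×10⁶ km = 8.47×10⁹ m.
Flux: S = L/(4πd²) = 8.42×10²⁷/(4π×(8.47×10⁹)²) = 9.34×10⁶ W m⁻².
Energy balance: absorbed = emitted ⇒ πR²·S(1−A) = 4πR²·σT_eq⁴, so T_eq⁴ = S(1−A)/(4σ).
T_eq = [9.34×10⁶ × 0.80 / (4 × 5.67×10⁻⁸)]^(1/4) = (3.29×10¹³)^(1/4) = 2400 K.

T_eq ≈ 2400 K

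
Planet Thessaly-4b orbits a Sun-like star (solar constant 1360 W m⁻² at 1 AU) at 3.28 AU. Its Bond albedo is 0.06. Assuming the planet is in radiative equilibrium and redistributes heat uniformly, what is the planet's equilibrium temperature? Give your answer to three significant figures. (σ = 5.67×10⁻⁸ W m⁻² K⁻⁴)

Flux at 3.28 AU: S = 1360/3.28² = 126 W m⁻².
Energy balance: absorbed = emitted ⇒ πR²·S(1−A) = 4πR²·σT_eq⁴, so T_eq⁴ = S(1−A)/(4σ).
T_eq = [126 × 0.94 / (4 × 5.67×10⁻⁸)]^(1/4) = (5.24×10⁸)^(1/4) = 151 K.

T_eq ≈ 151 K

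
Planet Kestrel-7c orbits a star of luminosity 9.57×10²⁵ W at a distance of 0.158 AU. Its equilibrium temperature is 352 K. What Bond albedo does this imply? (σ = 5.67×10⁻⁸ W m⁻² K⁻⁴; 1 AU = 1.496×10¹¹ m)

d = 0.158 AU = 2.36×10¹⁰ m.
Flux: S = L/(4πd²) = 9.57×10²⁵/(4π×(2.36×10¹⁰)²) = 1.36×10⁴ W m⁻².
From T_eq⁴ = S(1−A)/(4σ): 1−A = 4σT_eq⁴/S.
1−A = 4 × 5.67×10⁻⁸ × (352)⁴ / 1.36×10⁴ = 0.255.

A ≈ 0.74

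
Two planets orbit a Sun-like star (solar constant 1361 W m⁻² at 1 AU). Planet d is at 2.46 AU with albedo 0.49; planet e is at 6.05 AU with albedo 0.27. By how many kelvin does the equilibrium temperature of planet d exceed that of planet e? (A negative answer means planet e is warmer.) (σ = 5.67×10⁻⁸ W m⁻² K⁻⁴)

T_eq = [S₀(1−A)/(4σd²)]^(1/4), so T ∝ (1−A)^(1/4) / √d.
T₁ = [1361×0.51/(4×5.67×10⁻⁸×2.46²)]^(1/4) = 149.96 K.
T₂ = [1361×0.73/(4×5.67×10⁻⁸×6.05²)]^(1/4) = 104.59 K.

ΔT ≈ 45.4 K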